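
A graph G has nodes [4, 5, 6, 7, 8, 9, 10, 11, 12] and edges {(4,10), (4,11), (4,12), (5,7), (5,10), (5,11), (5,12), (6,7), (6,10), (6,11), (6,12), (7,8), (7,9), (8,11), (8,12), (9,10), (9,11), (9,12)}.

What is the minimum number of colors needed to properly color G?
χ(G) = 2

Clique number ω(G) = 2 (lower bound: χ ≥ ω).
The graph is bipartite (no odd cycle), so 2 colors suffice: χ(G) = 2.
A valid 2-coloring: color 1: [7, 10, 11, 12]; color 2: [4, 5, 6, 8, 9].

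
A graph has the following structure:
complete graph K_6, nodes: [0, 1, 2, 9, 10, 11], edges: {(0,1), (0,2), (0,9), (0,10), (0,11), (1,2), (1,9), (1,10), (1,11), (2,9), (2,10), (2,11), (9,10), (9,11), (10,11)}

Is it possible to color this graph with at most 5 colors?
No, G is not 5-colorable

The clique on vertices [0, 1, 2, 9, 10, 11] has size 6 > 5, so it alone needs 6 colors.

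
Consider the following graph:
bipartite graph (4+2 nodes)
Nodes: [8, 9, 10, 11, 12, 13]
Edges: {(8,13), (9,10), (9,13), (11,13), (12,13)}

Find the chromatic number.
χ(G) = 2

Clique number ω(G) = 2 (lower bound: χ ≥ ω).
The graph is bipartite (no odd cycle), so 2 colors suffice: χ(G) = 2.
A valid 2-coloring: color 1: [10, 13]; color 2: [8, 9, 11, 12].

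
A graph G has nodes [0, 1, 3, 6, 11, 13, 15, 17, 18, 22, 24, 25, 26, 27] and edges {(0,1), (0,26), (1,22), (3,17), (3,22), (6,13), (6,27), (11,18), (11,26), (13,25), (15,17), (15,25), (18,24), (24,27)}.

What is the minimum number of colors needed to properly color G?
χ(G) = 2

Clique number ω(G) = 2 (lower bound: χ ≥ ω).
The graph is bipartite (no odd cycle), so 2 colors suffice: χ(G) = 2.
A valid 2-coloring: color 1: [1, 3, 13, 15, 18, 26, 27]; color 2: [0, 6, 11, 17, 22, 24, 25].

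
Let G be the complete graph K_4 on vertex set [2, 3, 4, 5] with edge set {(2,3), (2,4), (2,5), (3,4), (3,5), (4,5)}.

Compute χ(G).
χ(G) = 4

Clique number ω(G) = 4 (lower bound: χ ≥ ω).
The clique on [2, 3, 4, 5] has size 4, forcing χ ≥ 4, and the coloring below uses 4 colors, so χ(G) = 4.
A valid 4-coloring: color 1: [2]; color 2: [5]; color 3: [4]; color 4: [3].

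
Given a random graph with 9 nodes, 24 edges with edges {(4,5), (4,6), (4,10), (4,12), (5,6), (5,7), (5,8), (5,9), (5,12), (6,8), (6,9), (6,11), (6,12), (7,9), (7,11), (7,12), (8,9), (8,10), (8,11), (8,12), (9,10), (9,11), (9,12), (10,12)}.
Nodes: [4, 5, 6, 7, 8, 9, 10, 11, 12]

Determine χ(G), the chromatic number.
χ(G) = 5

Clique number ω(G) = 5 (lower bound: χ ≥ ω).
The clique on [5, 6, 8, 9, 12] has size 5, forcing χ ≥ 5, and the coloring below uses 5 colors, so χ(G) = 5.
A valid 5-coloring: color 1: [11, 12]; color 2: [4, 9]; color 3: [6, 7, 10]; color 4: [8]; color 5: [5].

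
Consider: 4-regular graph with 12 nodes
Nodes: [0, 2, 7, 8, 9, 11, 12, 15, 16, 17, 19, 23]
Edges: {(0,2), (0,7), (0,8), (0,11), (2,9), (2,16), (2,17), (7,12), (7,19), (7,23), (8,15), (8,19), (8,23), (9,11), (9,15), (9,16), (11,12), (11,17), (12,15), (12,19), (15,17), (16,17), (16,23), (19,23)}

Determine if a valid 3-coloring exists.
A valid 3-coloring: color 1: [0, 15, 16, 19]; color 2: [2, 7, 8, 11]; color 3: [9, 12, 17, 23].
(χ(G) = 3 ≤ 3.)

Yes, G is 3-colorable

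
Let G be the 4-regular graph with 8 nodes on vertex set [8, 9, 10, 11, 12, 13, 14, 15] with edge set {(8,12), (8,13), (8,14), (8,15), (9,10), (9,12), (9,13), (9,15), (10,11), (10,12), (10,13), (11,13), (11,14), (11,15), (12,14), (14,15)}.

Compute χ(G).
Clique number ω(G) = 3 (lower bound: χ ≥ ω).
The clique on [8, 12, 14] has size 3, forcing χ ≥ 3, and the coloring below uses 3 colors, so χ(G) = 3.
A valid 3-coloring: color 1: [8, 9, 11]; color 2: [12, 13, 15]; color 3: [10, 14].

χ(G) = 3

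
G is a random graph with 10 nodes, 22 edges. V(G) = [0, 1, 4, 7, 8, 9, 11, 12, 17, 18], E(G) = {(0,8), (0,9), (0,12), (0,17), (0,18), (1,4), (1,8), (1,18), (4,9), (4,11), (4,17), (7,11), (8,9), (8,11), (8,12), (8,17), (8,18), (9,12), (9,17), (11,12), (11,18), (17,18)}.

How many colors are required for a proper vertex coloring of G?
Clique number ω(G) = 4 (lower bound: χ ≥ ω).
The clique on [0, 8, 9, 17] has size 4, forcing χ ≥ 4, and the coloring below uses 4 colors, so χ(G) = 4.
A valid 4-coloring: color 1: [4, 7, 8]; color 2: [9, 18]; color 3: [1, 12, 17]; color 4: [0, 11].

χ(G) = 4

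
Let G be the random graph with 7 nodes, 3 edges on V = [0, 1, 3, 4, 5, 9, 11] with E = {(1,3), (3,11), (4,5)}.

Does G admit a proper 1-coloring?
No, G is not 1-colorable

Edge (1,3) forces its endpoints to differ, so 1 color is not enough.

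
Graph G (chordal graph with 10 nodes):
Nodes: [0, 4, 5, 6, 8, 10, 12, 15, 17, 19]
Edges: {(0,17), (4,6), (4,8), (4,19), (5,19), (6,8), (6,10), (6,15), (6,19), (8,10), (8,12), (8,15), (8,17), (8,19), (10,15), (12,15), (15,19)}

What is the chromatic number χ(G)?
χ(G) = 4

Clique number ω(G) = 4 (lower bound: χ ≥ ω).
The clique on [6, 8, 10, 15] has size 4, forcing χ ≥ 4, and the coloring below uses 4 colors, so χ(G) = 4.
A valid 4-coloring: color 1: [0, 5, 8]; color 2: [6, 12, 17]; color 3: [10, 19]; color 4: [4, 15].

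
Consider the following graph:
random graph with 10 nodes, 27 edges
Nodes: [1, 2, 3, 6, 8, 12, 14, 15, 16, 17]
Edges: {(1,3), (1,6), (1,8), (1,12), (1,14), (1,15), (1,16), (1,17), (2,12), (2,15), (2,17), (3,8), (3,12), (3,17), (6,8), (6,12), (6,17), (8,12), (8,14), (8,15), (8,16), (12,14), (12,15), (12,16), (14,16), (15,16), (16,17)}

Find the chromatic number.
Clique number ω(G) = 5 (lower bound: χ ≥ ω).
The clique on [1, 8, 12, 14, 16] has size 5, forcing χ ≥ 5, and the coloring below uses 5 colors, so χ(G) = 5.
A valid 5-coloring: color 1: [12, 17]; color 2: [1, 2]; color 3: [8]; color 4: [3, 6, 16]; color 5: [14, 15].

χ(G) = 5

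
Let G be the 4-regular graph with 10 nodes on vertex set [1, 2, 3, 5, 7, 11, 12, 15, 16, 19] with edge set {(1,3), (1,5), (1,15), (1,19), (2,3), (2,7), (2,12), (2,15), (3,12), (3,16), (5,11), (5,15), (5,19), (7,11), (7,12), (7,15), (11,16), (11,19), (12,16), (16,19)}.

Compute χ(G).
Clique number ω(G) = 3 (lower bound: χ ≥ ω).
Suppose a proper 3-coloring c exists. The clique [1, 5, 15] takes 3 distinct colors; by symmetry let c(1) = 1, c(5) = 2, c(15) = 3.
- Vertex 19: neighbors [1, 5] already have colors [1, 2] ⇒ c(19) = 3.
- Vertex 11: neighbors [5, 19] already have colors [2, 3] ⇒ c(11) = 1.
- Vertex 7: neighbors [11, 15] already have colors [1, 3] ⇒ c(7) = 2.
- Vertex 2: neighbors [7, 15] already have colors [2, 3] ⇒ c(2) = 1.
- Vertex 12: neighbors [2, 7] already have colors [1, 2] ⇒ c(12) = 3.
- Vertex 3: neighbors [1, 12] already have colors [1, 3] ⇒ c(3) = 2.
- Vertex 16: neighbors [11, 3, 12] already have colors [1, 2, 3] — all 3 colors blocked. Contradiction.
The forced assignments end in a contradiction, so G has no proper 3-coloring (χ ≥ 4).
The coloring below uses 4 colors, so χ(G) = 4.
A valid 4-coloring: color 1: [2, 5, 16]; color 2: [3, 7, 19]; color 3: [1, 11, 12]; color 4: [15].

χ(G) = 4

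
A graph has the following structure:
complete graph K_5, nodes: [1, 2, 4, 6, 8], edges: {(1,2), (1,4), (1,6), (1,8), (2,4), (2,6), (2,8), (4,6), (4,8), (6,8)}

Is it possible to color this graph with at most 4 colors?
The clique on vertices [1, 2, 4, 6, 8] has size 5 > 4, so it alone needs 5 colors.

No, G is not 4-colorable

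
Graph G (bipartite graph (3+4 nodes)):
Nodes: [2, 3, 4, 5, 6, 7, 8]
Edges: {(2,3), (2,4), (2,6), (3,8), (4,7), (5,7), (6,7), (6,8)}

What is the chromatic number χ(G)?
χ(G) = 2

Clique number ω(G) = 2 (lower bound: χ ≥ ω).
The graph is bipartite (no odd cycle), so 2 colors suffice: χ(G) = 2.
A valid 2-coloring: color 1: [2, 7, 8]; color 2: [3, 4, 5, 6].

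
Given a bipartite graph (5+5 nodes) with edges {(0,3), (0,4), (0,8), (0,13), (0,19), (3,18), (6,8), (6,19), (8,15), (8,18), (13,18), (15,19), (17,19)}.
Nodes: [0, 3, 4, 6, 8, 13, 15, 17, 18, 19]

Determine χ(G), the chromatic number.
Clique number ω(G) = 2 (lower bound: χ ≥ ω).
The graph is bipartite (no odd cycle), so 2 colors suffice: χ(G) = 2.
A valid 2-coloring: color 1: [0, 6, 15, 17, 18]; color 2: [3, 4, 8, 13, 19].

χ(G) = 2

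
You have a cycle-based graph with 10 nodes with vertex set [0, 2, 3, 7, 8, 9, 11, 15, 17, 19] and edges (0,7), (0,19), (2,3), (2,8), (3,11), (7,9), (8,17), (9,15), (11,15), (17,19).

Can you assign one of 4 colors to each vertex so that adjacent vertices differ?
A valid 4-coloring: color 1: [3, 7, 8, 15, 19]; color 2: [0, 2, 9, 11, 17].
(χ(G) = 2 ≤ 4.)

Yes, G is 4-colorable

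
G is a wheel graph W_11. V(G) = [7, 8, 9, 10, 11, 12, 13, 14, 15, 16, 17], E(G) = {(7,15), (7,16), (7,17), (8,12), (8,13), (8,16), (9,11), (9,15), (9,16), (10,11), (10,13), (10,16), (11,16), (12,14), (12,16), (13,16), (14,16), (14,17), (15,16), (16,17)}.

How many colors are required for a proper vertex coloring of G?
Clique number ω(G) = 3 (lower bound: χ ≥ ω).
The clique on [7, 16, 17] has size 3, forcing χ ≥ 3, and the coloring below uses 3 colors, so χ(G) = 3.
A valid 3-coloring: color 1: [16]; color 2: [11, 12, 13, 15, 17]; color 3: [7, 8, 9, 10, 14].

χ(G) = 3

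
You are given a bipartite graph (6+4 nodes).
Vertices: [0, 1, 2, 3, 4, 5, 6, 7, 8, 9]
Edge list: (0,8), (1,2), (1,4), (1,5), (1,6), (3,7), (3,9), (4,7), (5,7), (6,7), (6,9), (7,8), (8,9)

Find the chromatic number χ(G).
Clique number ω(G) = 2 (lower bound: χ ≥ ω).
The graph is bipartite (no odd cycle), so 2 colors suffice: χ(G) = 2.
A valid 2-coloring: color 1: [0, 1, 7, 9]; color 2: [2, 3, 4, 5, 6, 8].

χ(G) = 2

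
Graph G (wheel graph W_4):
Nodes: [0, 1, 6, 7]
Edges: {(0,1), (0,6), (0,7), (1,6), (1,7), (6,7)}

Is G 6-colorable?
Yes, G is 6-colorable

A valid 6-coloring: color 1: [0]; color 2: [1]; color 3: [6]; color 4: [7].
(χ(G) = 4 ≤ 6.)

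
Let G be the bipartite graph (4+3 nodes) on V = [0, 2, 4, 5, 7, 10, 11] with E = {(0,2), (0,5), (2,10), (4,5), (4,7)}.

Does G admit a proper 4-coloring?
A valid 4-coloring: color 1: [0, 4, 10, 11]; color 2: [2, 5, 7].
(χ(G) = 2 ≤ 4.)

Yes, G is 4-colorable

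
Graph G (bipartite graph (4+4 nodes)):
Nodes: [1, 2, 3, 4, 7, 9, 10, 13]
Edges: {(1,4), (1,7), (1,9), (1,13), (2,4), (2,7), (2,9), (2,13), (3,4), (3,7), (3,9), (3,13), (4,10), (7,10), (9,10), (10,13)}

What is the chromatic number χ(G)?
χ(G) = 2

Clique number ω(G) = 2 (lower bound: χ ≥ ω).
The graph is bipartite (no odd cycle), so 2 colors suffice: χ(G) = 2.
A valid 2-coloring: color 1: [4, 7, 9, 13]; color 2: [1, 2, 3, 10].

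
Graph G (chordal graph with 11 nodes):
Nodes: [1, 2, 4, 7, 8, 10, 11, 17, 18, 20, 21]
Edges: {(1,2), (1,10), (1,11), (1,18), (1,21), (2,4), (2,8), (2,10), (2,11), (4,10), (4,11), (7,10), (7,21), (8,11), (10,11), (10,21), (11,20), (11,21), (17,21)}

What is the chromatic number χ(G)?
Clique number ω(G) = 4 (lower bound: χ ≥ ω).
The clique on [1, 2, 10, 11] has size 4, forcing χ ≥ 4, and the coloring below uses 4 colors, so χ(G) = 4.
A valid 4-coloring: color 1: [7, 11, 17, 18]; color 2: [8, 10, 20]; color 3: [1, 4]; color 4: [2, 21].

χ(G) = 4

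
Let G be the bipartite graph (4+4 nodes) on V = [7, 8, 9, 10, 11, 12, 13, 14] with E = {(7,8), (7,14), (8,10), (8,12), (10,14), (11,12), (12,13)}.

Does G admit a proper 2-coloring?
A valid 2-coloring: color 1: [8, 9, 11, 13, 14]; color 2: [7, 10, 12].
(χ(G) = 2 ≤ 2.)

Yes, G is 2-colorable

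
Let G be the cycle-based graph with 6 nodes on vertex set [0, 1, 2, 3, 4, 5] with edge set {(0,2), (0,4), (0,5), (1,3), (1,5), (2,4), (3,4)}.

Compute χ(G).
Clique number ω(G) = 3 (lower bound: χ ≥ ω).
The clique on [0, 2, 4] has size 3, forcing χ ≥ 3, and the coloring below uses 3 colors, so χ(G) = 3.
A valid 3-coloring: color 1: [4, 5]; color 2: [0, 1]; color 3: [2, 3].

χ(G) = 3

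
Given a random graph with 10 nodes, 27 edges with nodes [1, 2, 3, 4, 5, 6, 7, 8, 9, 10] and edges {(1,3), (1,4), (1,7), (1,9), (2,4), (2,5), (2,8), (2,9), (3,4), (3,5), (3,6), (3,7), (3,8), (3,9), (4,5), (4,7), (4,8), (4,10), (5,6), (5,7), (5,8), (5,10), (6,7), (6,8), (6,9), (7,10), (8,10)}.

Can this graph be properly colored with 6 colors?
Yes, G is 6-colorable

A valid 6-coloring: color 1: [2, 3, 10]; color 2: [4, 6]; color 3: [1, 5]; color 4: [7, 8, 9].
(χ(G) = 4 ≤ 6.)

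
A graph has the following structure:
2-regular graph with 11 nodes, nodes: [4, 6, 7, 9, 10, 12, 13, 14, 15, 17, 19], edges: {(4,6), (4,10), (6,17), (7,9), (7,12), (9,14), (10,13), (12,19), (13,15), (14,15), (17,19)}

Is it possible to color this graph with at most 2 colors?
Odd cycle [19, 17, 6, 4, 10, 13, 15, 14, 9, 7, 12] needs 3 colors (χ ≥ 3).
Hence χ(G) ≥ 3 > 2, so no proper 2-coloring exists.

No, G is not 2-colorable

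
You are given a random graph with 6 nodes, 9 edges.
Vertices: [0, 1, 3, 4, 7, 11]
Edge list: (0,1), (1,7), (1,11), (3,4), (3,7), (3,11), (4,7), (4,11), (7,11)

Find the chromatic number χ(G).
Clique number ω(G) = 4 (lower bound: χ ≥ ω).
The clique on [3, 4, 7, 11] has size 4, forcing χ ≥ 4, and the coloring below uses 4 colors, so χ(G) = 4.
A valid 4-coloring: color 1: [0, 7]; color 2: [11]; color 3: [1, 3]; color 4: [4].

χ(G) = 4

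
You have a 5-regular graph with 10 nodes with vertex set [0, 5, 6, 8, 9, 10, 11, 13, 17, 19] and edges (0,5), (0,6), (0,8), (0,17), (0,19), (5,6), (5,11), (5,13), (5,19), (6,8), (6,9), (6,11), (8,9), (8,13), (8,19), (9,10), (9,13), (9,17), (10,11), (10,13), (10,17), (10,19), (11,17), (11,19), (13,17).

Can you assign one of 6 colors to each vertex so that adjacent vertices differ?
A valid 6-coloring: color 1: [5, 8, 10]; color 2: [6, 13, 19]; color 3: [0, 9, 11]; color 4: [17].
(χ(G) = 4 ≤ 6.)

Yes, G is 6-colorable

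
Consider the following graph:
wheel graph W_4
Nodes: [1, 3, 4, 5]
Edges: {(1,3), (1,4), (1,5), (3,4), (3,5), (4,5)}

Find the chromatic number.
χ(G) = 4

Clique number ω(G) = 4 (lower bound: χ ≥ ω).
The clique on [1, 3, 4, 5] has size 4, forcing χ ≥ 4, and the coloring below uses 4 colors, so χ(G) = 4.
A valid 4-coloring: color 1: [5]; color 2: [3]; color 3: [4]; color 4: [1].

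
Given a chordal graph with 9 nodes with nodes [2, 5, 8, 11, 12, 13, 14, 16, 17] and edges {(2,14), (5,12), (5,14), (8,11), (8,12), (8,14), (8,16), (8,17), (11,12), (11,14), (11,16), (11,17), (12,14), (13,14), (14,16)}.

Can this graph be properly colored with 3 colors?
No, G is not 3-colorable

The clique on vertices [8, 11, 14, 16] has size 4 > 3, so it alone needs 4 colors.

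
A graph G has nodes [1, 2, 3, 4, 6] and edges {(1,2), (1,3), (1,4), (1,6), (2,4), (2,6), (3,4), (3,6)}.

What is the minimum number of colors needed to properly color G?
Clique number ω(G) = 3 (lower bound: χ ≥ ω).
The clique on [1, 2, 4] has size 3, forcing χ ≥ 3, and the coloring below uses 3 colors, so χ(G) = 3.
A valid 3-coloring: color 1: [1]; color 2: [2, 3]; color 3: [4, 6].

χ(G) = 3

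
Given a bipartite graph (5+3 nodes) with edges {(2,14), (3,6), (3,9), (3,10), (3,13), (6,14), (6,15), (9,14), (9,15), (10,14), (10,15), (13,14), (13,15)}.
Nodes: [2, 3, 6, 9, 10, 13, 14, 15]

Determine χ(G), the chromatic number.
Clique number ω(G) = 2 (lower bound: χ ≥ ω).
The graph is bipartite (no odd cycle), so 2 colors suffice: χ(G) = 2.
A valid 2-coloring: color 1: [3, 14, 15]; color 2: [2, 6, 9, 10, 13].

χ(G) = 2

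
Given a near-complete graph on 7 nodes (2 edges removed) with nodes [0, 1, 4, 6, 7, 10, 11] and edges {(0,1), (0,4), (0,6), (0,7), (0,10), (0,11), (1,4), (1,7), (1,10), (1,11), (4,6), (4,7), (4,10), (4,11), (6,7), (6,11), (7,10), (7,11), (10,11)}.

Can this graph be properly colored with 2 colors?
The clique on vertices [0, 1, 4, 7, 10, 11] has size 6 > 2, so it alone needs 6 colors.

No, G is not 2-colorable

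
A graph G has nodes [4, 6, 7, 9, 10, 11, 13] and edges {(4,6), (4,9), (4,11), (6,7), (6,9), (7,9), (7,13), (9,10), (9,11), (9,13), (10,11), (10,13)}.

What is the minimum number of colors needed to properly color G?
χ(G) = 3

Clique number ω(G) = 3 (lower bound: χ ≥ ω).
The clique on [9, 10, 11] has size 3, forcing χ ≥ 3, and the coloring below uses 3 colors, so χ(G) = 3.
A valid 3-coloring: color 1: [9]; color 2: [6, 11, 13]; color 3: [4, 7, 10].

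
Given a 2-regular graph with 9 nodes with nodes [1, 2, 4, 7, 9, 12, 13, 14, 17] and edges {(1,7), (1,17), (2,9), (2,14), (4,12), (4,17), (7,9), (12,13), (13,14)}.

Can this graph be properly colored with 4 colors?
A valid 4-coloring: color 1: [2, 7, 13, 17]; color 2: [1, 4, 9, 14]; color 3: [12].
(χ(G) = 3 ≤ 4.)

Yes, G is 4-colorable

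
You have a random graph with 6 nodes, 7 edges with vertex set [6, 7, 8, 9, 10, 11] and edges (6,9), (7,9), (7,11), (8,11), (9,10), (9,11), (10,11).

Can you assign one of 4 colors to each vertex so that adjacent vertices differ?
A valid 4-coloring: color 1: [8, 9]; color 2: [6, 11]; color 3: [7, 10].
(χ(G) = 3 ≤ 4.)

Yes, G is 4-colorable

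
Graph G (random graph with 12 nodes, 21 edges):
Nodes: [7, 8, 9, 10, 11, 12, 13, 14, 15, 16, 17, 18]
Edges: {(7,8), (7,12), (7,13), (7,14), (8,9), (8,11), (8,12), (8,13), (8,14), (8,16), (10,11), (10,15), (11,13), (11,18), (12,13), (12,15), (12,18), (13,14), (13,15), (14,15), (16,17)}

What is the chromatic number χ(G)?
Clique number ω(G) = 4 (lower bound: χ ≥ ω).
The clique on [7, 8, 12, 13] has size 4, forcing χ ≥ 4, and the coloring below uses 4 colors, so χ(G) = 4.
A valid 4-coloring: color 1: [8, 15, 17, 18]; color 2: [9, 10, 13, 16]; color 3: [11, 12, 14]; color 4: [7].

χ(G) = 4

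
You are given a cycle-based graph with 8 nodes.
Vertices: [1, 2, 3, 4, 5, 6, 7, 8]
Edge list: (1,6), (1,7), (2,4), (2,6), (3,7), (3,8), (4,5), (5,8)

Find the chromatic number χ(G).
χ(G) = 2

Clique number ω(G) = 2 (lower bound: χ ≥ ω).
The graph is bipartite (no odd cycle), so 2 colors suffice: χ(G) = 2.
A valid 2-coloring: color 1: [1, 2, 3, 5]; color 2: [4, 6, 7, 8].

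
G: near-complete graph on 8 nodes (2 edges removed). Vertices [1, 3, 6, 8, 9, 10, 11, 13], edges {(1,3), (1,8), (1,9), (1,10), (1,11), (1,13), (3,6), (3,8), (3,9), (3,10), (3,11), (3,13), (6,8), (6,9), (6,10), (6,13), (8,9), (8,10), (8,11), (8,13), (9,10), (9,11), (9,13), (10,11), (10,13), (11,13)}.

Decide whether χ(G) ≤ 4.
No, G is not 4-colorable

The clique on vertices [1, 3, 8, 9, 10, 11, 13] has size 7 > 4, so it alone needs 7 colors.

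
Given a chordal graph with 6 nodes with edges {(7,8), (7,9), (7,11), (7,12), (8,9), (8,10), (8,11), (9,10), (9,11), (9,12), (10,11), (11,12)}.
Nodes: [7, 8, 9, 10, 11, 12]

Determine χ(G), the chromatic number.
χ(G) = 4

Clique number ω(G) = 4 (lower bound: χ ≥ ω).
The clique on [8, 9, 10, 11] has size 4, forcing χ ≥ 4, and the coloring below uses 4 colors, so χ(G) = 4.
A valid 4-coloring: color 1: [9]; color 2: [11]; color 3: [7, 10]; color 4: [8, 12].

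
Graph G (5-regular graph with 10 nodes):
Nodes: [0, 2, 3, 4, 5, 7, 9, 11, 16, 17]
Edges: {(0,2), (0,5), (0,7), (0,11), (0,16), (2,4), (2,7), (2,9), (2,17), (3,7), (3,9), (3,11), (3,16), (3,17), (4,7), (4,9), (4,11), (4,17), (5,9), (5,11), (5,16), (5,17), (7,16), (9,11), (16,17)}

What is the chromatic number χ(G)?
Clique number ω(G) = 3 (lower bound: χ ≥ ω).
Odd cycle [7, 0, 5, 17, 3] needs 3 colors (χ ≥ 3).
Vertex 16 is adjacent to every vertex of [0, 3, 5, 7, 17], which already need 3 colors among themselves, so 16 needs a new color (χ ≥ 4).
The coloring below uses 4 colors, so χ(G) = 4.
A valid 4-coloring: color 1: [7, 11, 17]; color 2: [2, 3, 5]; color 3: [9, 16]; color 4: [0, 4].

χ(G) = 4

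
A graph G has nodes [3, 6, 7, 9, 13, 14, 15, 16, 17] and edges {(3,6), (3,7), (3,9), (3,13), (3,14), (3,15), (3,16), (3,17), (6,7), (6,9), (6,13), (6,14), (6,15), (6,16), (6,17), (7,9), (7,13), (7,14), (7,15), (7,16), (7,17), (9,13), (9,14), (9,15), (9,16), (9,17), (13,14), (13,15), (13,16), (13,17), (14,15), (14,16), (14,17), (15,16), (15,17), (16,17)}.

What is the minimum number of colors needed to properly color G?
Clique number ω(G) = 9 (lower bound: χ ≥ ω).
The clique on [3, 6, 7, 9, 13, 14, 15, 16, 17] has size 9, forcing χ ≥ 9, and the coloring below uses 9 colors, so χ(G) = 9.
A valid 9-coloring: color 1: [15]; color 2: [14]; color 3: [7]; color 4: [16]; color 5: [6]; color 6: [9]; color 7: [13]; color 8: [17]; color 9: [3].

χ(G) = 9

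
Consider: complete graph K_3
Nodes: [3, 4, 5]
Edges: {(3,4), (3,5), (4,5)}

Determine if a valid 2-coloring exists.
The clique on vertices [3, 4, 5] has size 3 > 2, so it alone needs 3 colors.

No, G is not 2-colorable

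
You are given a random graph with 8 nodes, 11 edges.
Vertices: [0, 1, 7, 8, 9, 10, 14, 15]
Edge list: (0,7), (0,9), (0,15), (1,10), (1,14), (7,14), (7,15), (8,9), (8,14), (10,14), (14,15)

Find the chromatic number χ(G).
χ(G) = 3

Clique number ω(G) = 3 (lower bound: χ ≥ ω).
The clique on [0, 7, 15] has size 3, forcing χ ≥ 3, and the coloring below uses 3 colors, so χ(G) = 3.
A valid 3-coloring: color 1: [0, 14]; color 2: [1, 9, 15]; color 3: [7, 8, 10].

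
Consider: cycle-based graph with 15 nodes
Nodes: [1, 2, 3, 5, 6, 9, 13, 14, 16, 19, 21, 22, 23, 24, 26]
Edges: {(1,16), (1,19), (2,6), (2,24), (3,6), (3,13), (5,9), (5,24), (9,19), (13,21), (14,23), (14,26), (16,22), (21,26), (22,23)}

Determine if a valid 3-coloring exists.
Yes, G is 3-colorable

A valid 3-coloring: color 1: [2, 3, 5, 16, 19, 21, 23]; color 2: [1, 6, 9, 13, 14, 22, 24]; color 3: [26].
(χ(G) = 3 ≤ 3.)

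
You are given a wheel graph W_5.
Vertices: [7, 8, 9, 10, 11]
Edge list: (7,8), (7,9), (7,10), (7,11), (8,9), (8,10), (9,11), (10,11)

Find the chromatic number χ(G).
χ(G) = 3

Clique number ω(G) = 3 (lower bound: χ ≥ ω).
The clique on [7, 8, 9] has size 3, forcing χ ≥ 3, and the coloring below uses 3 colors, so χ(G) = 3.
A valid 3-coloring: color 1: [7]; color 2: [9, 10]; color 3: [8, 11].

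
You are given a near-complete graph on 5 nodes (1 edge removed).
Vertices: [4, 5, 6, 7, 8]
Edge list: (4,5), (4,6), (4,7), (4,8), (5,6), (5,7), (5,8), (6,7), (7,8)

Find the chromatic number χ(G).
Clique number ω(G) = 4 (lower bound: χ ≥ ω).
The clique on [4, 5, 7, 8] has size 4, forcing χ ≥ 4, and the coloring below uses 4 colors, so χ(G) = 4.
A valid 4-coloring: color 1: [5]; color 2: [4]; color 3: [7]; color 4: [6, 8].

χ(G) = 4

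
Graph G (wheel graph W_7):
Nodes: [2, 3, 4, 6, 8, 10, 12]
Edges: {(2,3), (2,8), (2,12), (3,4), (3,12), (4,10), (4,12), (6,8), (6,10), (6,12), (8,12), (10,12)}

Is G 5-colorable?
Yes, G is 5-colorable

A valid 5-coloring: color 1: [12]; color 2: [3, 8, 10]; color 3: [2, 4, 6].
(χ(G) = 3 ≤ 5.)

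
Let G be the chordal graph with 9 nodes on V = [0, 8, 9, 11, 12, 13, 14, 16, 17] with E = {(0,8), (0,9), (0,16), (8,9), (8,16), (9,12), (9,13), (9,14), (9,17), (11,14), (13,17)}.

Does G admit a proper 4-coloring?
A valid 4-coloring: color 1: [9, 11, 16]; color 2: [0, 12, 14, 17]; color 3: [8, 13].
(χ(G) = 3 ≤ 4.)

Yes, G is 4-colorable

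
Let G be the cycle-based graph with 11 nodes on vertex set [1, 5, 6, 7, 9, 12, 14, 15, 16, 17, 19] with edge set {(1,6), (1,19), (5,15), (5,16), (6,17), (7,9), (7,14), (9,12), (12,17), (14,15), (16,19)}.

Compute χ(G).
χ(G) = 3

Clique number ω(G) = 2 (lower bound: χ ≥ ω).
Odd cycle [17, 12, 9, 7, 14, 15, 5, 16, 19, 1, 6] needs 3 colors (χ ≥ 3).
The coloring below uses 3 colors, so χ(G) = 3.
A valid 3-coloring: color 1: [1, 5, 9, 14, 17]; color 2: [6, 7, 12, 15, 16]; color 3: [19].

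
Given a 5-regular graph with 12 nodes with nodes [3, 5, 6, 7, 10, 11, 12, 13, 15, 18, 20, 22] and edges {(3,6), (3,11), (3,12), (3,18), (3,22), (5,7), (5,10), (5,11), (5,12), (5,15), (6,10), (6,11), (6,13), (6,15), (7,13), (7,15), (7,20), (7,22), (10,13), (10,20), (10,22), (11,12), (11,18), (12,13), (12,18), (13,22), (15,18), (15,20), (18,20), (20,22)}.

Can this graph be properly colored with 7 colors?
Yes, G is 7-colorable

A valid 7-coloring: color 1: [5, 6, 18, 22]; color 2: [7, 10, 12]; color 3: [11, 13, 15]; color 4: [3, 20].
(χ(G) = 4 ≤ 7.)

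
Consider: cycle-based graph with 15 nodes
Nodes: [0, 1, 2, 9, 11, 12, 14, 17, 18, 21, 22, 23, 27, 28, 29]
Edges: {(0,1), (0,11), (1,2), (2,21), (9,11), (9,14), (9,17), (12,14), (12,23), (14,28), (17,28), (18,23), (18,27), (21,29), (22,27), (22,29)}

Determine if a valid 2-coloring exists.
Odd cycle [11, 0, 1, 2, 21, 29, 22, 27, 18, 23, 12, 14, 9] needs 3 colors (χ ≥ 3).
Hence χ(G) ≥ 3 > 2, so no proper 2-coloring exists.

No, G is not 2-colorable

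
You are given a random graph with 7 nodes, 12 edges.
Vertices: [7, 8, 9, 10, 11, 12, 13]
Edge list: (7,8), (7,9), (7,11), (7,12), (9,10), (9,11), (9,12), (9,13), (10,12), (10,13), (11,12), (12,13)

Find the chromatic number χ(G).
χ(G) = 4

Clique number ω(G) = 4 (lower bound: χ ≥ ω).
The clique on [9, 10, 12, 13] has size 4, forcing χ ≥ 4, and the coloring below uses 4 colors, so χ(G) = 4.
A valid 4-coloring: color 1: [8, 9]; color 2: [12]; color 3: [7, 13]; color 4: [10, 11].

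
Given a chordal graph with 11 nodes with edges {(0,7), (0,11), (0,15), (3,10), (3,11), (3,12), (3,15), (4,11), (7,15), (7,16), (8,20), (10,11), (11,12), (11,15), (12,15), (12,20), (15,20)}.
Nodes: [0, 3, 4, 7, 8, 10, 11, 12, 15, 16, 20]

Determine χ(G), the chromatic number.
χ(G) = 4

Clique number ω(G) = 4 (lower bound: χ ≥ ω).
The clique on [3, 11, 12, 15] has size 4, forcing χ ≥ 4, and the coloring below uses 4 colors, so χ(G) = 4.
A valid 4-coloring: color 1: [7, 11, 20]; color 2: [4, 8, 10, 15, 16]; color 3: [0, 12]; color 4: [3].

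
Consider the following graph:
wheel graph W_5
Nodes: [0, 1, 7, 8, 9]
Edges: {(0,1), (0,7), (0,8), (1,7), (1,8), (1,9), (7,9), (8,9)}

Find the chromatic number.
χ(G) = 3

Clique number ω(G) = 3 (lower bound: χ ≥ ω).
The clique on [0, 1, 8] has size 3, forcing χ ≥ 3, and the coloring below uses 3 colors, so χ(G) = 3.
A valid 3-coloring: color 1: [1]; color 2: [7, 8]; color 3: [0, 9].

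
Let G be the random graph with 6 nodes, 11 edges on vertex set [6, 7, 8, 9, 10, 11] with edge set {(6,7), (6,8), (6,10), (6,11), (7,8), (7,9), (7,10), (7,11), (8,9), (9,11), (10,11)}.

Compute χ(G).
χ(G) = 4

Clique number ω(G) = 4 (lower bound: χ ≥ ω).
The clique on [6, 7, 10, 11] has size 4, forcing χ ≥ 4, and the coloring below uses 4 colors, so χ(G) = 4.
A valid 4-coloring: color 1: [7]; color 2: [6, 9]; color 3: [8, 11]; color 4: [10].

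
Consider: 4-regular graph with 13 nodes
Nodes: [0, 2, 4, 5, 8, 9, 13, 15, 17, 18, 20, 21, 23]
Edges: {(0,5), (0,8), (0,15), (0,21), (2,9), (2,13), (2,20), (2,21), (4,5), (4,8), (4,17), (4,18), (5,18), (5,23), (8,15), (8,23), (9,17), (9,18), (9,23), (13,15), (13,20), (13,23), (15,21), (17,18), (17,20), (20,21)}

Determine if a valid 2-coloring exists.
No, G is not 2-colorable

The clique on vertices [0, 8, 15] has size 3 > 2, so it alone needs 3 colors.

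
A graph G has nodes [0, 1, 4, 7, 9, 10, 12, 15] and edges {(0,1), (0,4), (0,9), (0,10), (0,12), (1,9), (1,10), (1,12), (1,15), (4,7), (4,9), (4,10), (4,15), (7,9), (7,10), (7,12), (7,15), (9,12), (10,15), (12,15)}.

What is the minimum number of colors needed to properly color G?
χ(G) = 4

Clique number ω(G) = 4 (lower bound: χ ≥ ω).
The clique on [0, 1, 9, 12] has size 4, forcing χ ≥ 4, and the coloring below uses 4 colors, so χ(G) = 4.
A valid 4-coloring: color 1: [4, 12]; color 2: [1, 7]; color 3: [0, 15]; color 4: [9, 10].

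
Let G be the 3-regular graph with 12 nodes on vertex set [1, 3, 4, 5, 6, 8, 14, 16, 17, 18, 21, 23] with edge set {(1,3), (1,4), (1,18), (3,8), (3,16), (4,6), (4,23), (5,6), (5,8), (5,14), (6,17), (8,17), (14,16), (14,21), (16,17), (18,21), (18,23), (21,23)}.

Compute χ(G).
Clique number ω(G) = 3 (lower bound: χ ≥ ω).
The clique on [18, 21, 23] has size 3, forcing χ ≥ 3, and the coloring below uses 3 colors, so χ(G) = 3.
A valid 3-coloring: color 1: [3, 4, 5, 17, 18]; color 2: [1, 6, 8, 16, 21]; color 3: [14, 23].

χ(G) = 3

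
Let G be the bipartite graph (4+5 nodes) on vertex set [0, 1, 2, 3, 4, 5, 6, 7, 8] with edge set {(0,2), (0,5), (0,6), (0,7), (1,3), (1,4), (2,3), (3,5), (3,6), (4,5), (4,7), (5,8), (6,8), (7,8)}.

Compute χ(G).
Clique number ω(G) = 2 (lower bound: χ ≥ ω).
The graph is bipartite (no odd cycle), so 2 colors suffice: χ(G) = 2.
A valid 2-coloring: color 1: [0, 3, 4, 8]; color 2: [1, 2, 5, 6, 7].

χ(G) = 2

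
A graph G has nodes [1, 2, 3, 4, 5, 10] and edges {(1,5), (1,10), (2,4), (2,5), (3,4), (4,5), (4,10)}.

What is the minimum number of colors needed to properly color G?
Clique number ω(G) = 3 (lower bound: χ ≥ ω).
The clique on [2, 4, 5] has size 3, forcing χ ≥ 3, and the coloring below uses 3 colors, so χ(G) = 3.
A valid 3-coloring: color 1: [1, 4]; color 2: [3, 5, 10]; color 3: [2].

χ(G) = 3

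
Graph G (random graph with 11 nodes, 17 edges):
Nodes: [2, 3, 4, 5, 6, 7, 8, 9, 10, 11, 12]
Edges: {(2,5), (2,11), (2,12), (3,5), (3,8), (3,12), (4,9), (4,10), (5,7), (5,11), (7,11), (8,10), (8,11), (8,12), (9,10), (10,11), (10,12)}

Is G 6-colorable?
Yes, G is 6-colorable

A valid 6-coloring: color 1: [2, 3, 6, 7, 10]; color 2: [4, 11, 12]; color 3: [5, 8, 9].
(χ(G) = 3 ≤ 6.)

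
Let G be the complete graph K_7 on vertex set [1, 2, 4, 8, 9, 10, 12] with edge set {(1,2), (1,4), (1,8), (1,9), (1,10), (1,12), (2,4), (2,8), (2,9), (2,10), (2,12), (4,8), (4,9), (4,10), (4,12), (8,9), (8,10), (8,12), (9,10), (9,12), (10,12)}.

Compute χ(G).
χ(G) = 7

Clique number ω(G) = 7 (lower bound: χ ≥ ω).
The clique on [1, 2, 4, 8, 9, 10, 12] has size 7, forcing χ ≥ 7, and the coloring below uses 7 colors, so χ(G) = 7.
A valid 7-coloring: color 1: [10]; color 2: [4]; color 3: [12]; color 4: [2]; color 5: [1]; color 6: [8]; color 7: [9].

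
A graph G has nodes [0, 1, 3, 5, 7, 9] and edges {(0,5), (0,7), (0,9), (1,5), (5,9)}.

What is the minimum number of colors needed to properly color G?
Clique number ω(G) = 3 (lower bound: χ ≥ ω).
The clique on [0, 5, 9] has size 3, forcing χ ≥ 3, and the coloring below uses 3 colors, so χ(G) = 3.
A valid 3-coloring: color 1: [0, 1, 3]; color 2: [5, 7]; color 3: [9].

χ(G) = 3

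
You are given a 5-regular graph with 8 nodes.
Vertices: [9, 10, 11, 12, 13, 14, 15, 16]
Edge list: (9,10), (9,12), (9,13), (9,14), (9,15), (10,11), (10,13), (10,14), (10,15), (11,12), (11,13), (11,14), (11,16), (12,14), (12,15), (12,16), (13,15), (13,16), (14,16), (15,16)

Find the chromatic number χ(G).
Clique number ω(G) = 4 (lower bound: χ ≥ ω).
The clique on [11, 12, 14, 16] has size 4, forcing χ ≥ 4, and the coloring below uses 4 colors, so χ(G) = 4.
A valid 4-coloring: color 1: [10, 12]; color 2: [13, 14]; color 3: [11, 15]; color 4: [9, 16].

χ(G) = 4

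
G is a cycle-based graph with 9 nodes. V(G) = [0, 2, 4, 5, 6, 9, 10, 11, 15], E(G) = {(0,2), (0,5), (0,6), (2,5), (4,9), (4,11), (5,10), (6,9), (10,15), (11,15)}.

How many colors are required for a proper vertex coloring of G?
χ(G) = 3

Clique number ω(G) = 3 (lower bound: χ ≥ ω).
The clique on [0, 2, 5] has size 3, forcing χ ≥ 3, and the coloring below uses 3 colors, so χ(G) = 3.
A valid 3-coloring: color 1: [0, 9, 10, 11]; color 2: [4, 5, 6, 15]; color 3: [2].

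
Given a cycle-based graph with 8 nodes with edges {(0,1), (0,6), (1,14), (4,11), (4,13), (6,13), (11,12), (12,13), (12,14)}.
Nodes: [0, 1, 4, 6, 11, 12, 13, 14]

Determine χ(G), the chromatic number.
Clique number ω(G) = 2 (lower bound: χ ≥ ω).
The graph is bipartite (no odd cycle), so 2 colors suffice: χ(G) = 2.
A valid 2-coloring: color 1: [0, 11, 13, 14]; color 2: [1, 4, 6, 12].

χ(G) = 2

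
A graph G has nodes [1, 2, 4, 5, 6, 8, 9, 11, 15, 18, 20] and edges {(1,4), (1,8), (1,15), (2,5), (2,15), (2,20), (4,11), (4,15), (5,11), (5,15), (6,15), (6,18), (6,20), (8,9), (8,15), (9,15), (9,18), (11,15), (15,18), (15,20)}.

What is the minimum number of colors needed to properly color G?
χ(G) = 3

Clique number ω(G) = 3 (lower bound: χ ≥ ω).
The clique on [1, 8, 15] has size 3, forcing χ ≥ 3, and the coloring below uses 3 colors, so χ(G) = 3.
A valid 3-coloring: color 1: [15]; color 2: [4, 5, 8, 18, 20]; color 3: [1, 2, 6, 9, 11].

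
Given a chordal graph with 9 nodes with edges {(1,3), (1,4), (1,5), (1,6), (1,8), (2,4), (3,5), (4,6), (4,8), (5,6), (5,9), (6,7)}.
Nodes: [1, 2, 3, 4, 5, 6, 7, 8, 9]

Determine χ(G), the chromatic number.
χ(G) = 3

Clique number ω(G) = 3 (lower bound: χ ≥ ω).
The clique on [1, 3, 5] has size 3, forcing χ ≥ 3, and the coloring below uses 3 colors, so χ(G) = 3.
A valid 3-coloring: color 1: [1, 2, 7, 9]; color 2: [4, 5]; color 3: [3, 6, 8].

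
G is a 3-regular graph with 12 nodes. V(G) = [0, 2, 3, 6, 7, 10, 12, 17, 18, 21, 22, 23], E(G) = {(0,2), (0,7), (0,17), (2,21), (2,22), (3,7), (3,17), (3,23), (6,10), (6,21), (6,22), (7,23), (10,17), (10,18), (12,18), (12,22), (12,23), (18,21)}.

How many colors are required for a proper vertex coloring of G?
χ(G) = 3

Clique number ω(G) = 3 (lower bound: χ ≥ ω).
The clique on [3, 7, 23] has size 3, forcing χ ≥ 3, and the coloring below uses 3 colors, so χ(G) = 3.
A valid 3-coloring: color 1: [0, 3, 10, 21, 22]; color 2: [2, 6, 17, 18, 23]; color 3: [7, 12].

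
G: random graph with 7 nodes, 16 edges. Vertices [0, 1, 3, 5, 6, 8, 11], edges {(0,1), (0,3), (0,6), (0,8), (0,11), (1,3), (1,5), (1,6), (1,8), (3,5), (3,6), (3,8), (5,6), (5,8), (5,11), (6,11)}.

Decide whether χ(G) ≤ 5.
Yes, G is 5-colorable

A valid 5-coloring: color 1: [3, 11]; color 2: [0, 5]; color 3: [6, 8]; color 4: [1].
(χ(G) = 4 ≤ 5.)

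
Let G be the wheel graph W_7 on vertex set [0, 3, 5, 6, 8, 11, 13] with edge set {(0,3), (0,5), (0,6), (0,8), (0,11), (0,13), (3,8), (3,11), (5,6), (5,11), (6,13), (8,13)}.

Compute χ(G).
Clique number ω(G) = 3 (lower bound: χ ≥ ω).
The clique on [0, 8, 13] has size 3, forcing χ ≥ 3, and the coloring below uses 3 colors, so χ(G) = 3.
A valid 3-coloring: color 1: [0]; color 2: [6, 8, 11]; color 3: [3, 5, 13].

χ(G) = 3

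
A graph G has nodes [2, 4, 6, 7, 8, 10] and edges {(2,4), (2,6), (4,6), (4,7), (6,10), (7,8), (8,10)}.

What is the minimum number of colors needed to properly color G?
Clique number ω(G) = 3 (lower bound: χ ≥ ω).
The clique on [2, 4, 6] has size 3, forcing χ ≥ 3, and the coloring below uses 3 colors, so χ(G) = 3.
A valid 3-coloring: color 1: [6, 7]; color 2: [4, 8]; color 3: [2, 10].

χ(G) = 3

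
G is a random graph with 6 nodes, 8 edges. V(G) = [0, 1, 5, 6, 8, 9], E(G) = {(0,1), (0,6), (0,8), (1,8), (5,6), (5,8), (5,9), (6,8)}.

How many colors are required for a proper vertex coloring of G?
χ(G) = 3

Clique number ω(G) = 3 (lower bound: χ ≥ ω).
The clique on [0, 1, 8] has size 3, forcing χ ≥ 3, and the coloring below uses 3 colors, so χ(G) = 3.
A valid 3-coloring: color 1: [8, 9]; color 2: [1, 6]; color 3: [0, 5].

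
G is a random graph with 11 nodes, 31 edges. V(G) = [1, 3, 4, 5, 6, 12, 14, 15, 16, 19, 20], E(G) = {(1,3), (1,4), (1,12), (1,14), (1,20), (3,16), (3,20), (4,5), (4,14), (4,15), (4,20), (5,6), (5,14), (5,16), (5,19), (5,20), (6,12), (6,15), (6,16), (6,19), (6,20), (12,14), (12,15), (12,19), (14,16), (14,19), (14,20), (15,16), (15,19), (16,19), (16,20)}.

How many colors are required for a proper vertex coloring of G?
Clique number ω(G) = 4 (lower bound: χ ≥ ω).
The clique on [6, 15, 16, 19] has size 4, forcing χ ≥ 4, and the coloring below uses 4 colors, so χ(G) = 4.
A valid 4-coloring: color 1: [4, 12, 16]; color 2: [3, 6, 14]; color 3: [19, 20]; color 4: [1, 5, 15].

χ(G) = 4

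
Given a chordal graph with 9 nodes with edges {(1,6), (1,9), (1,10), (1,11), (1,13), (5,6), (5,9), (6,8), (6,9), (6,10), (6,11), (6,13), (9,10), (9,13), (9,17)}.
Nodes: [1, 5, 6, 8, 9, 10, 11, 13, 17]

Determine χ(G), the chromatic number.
Clique number ω(G) = 4 (lower bound: χ ≥ ω).
The clique on [1, 6, 9, 10] has size 4, forcing χ ≥ 4, and the coloring below uses 4 colors, so χ(G) = 4.
A valid 4-coloring: color 1: [6, 17]; color 2: [8, 9, 11]; color 3: [1, 5]; color 4: [10, 13].

χ(G) = 4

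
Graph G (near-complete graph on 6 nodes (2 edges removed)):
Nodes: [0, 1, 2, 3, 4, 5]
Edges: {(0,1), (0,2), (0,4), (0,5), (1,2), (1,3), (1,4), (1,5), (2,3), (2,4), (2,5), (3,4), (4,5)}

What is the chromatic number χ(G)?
χ(G) = 5

Clique number ω(G) = 5 (lower bound: χ ≥ ω).
The clique on [0, 1, 2, 4, 5] has size 5, forcing χ ≥ 5, and the coloring below uses 5 colors, so χ(G) = 5.
A valid 5-coloring: color 1: [1]; color 2: [2]; color 3: [4]; color 4: [0, 3]; color 5: [5].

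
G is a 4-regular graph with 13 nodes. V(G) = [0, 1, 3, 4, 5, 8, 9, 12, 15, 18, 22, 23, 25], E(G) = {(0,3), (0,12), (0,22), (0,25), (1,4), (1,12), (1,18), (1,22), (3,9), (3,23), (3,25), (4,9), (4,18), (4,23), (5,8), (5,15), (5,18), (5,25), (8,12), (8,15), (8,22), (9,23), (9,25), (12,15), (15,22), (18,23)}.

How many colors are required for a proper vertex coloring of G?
Clique number ω(G) = 3 (lower bound: χ ≥ ω).
The clique on [0, 3, 25] has size 3, forcing χ ≥ 3, and the coloring below uses 3 colors, so χ(G) = 3.
A valid 3-coloring: color 1: [3, 4, 5, 12, 22]; color 2: [1, 8, 23, 25]; color 3: [0, 9, 15, 18].

χ(G) = 3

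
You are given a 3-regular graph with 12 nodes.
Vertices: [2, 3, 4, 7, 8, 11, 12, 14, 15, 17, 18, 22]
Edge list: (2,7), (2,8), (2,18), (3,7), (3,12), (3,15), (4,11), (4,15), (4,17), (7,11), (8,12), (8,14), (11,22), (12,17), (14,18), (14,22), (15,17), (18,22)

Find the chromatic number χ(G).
Clique number ω(G) = 3 (lower bound: χ ≥ ω).
The clique on [4, 15, 17] has size 3, forcing χ ≥ 3, and the coloring below uses 3 colors, so χ(G) = 3.
A valid 3-coloring: color 1: [2, 11, 12, 14, 15]; color 2: [4, 7, 8, 18]; color 3: [3, 17, 22].

χ(G) = 3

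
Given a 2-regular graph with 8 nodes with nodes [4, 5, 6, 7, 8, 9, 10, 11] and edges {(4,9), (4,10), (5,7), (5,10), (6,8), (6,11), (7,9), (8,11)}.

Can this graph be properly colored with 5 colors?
A valid 5-coloring: color 1: [6, 7, 10]; color 2: [5, 8, 9]; color 3: [4, 11].
(χ(G) = 3 ≤ 5.)

Yes, G is 5-colorable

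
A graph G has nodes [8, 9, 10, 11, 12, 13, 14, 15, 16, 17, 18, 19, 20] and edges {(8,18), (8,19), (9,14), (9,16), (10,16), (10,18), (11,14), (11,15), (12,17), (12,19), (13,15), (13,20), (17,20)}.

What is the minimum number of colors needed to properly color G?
χ(G) = 3

Clique number ω(G) = 2 (lower bound: χ ≥ ω).
Odd cycle [16, 10, 18, 8, 19, 12, 17, 20, 13, 15, 11, 14, 9] needs 3 colors (χ ≥ 3).
The coloring below uses 3 colors, so χ(G) = 3.
A valid 3-coloring: color 1: [8, 10, 12, 14, 15, 20]; color 2: [9, 11, 13, 17, 18, 19]; color 3: [16].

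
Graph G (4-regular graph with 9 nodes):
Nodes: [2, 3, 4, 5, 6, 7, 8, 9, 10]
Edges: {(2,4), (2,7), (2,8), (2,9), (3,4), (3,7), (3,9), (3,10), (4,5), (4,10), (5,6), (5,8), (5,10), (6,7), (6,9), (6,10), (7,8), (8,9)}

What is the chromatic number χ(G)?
Clique number ω(G) = 3 (lower bound: χ ≥ ω).
The clique on [2, 8, 9] has size 3, forcing χ ≥ 3, and the coloring below uses 3 colors, so χ(G) = 3.
A valid 3-coloring: color 1: [7, 9, 10]; color 2: [4, 6, 8]; color 3: [2, 3, 5].

χ(G) = 3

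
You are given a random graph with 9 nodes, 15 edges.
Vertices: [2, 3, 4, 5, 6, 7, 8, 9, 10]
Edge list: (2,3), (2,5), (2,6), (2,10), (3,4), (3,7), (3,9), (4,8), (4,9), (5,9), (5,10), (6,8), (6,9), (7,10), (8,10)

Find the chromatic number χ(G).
χ(G) = 3

Clique number ω(G) = 3 (lower bound: χ ≥ ω).
The clique on [2, 5, 10] has size 3, forcing χ ≥ 3, and the coloring below uses 3 colors, so χ(G) = 3.
A valid 3-coloring: color 1: [2, 7, 8, 9]; color 2: [3, 6, 10]; color 3: [4, 5].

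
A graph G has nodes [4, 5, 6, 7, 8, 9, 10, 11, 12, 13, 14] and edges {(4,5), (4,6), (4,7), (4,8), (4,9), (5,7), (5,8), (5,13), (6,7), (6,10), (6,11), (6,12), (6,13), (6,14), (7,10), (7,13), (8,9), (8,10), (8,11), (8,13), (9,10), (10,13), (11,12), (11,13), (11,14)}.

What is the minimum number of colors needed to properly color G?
χ(G) = 4

Clique number ω(G) = 4 (lower bound: χ ≥ ω).
The clique on [6, 7, 10, 13] has size 4, forcing χ ≥ 4, and the coloring below uses 4 colors, so χ(G) = 4.
A valid 4-coloring: color 1: [6, 8]; color 2: [4, 12, 13, 14]; color 3: [7, 9, 11]; color 4: [5, 10].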